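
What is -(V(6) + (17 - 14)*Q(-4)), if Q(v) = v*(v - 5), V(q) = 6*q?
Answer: -144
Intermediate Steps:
Q(v) = v*(-5 + v)
-(V(6) + (17 - 14)*Q(-4)) = -(6*6 + (17 - 14)*(-4*(-5 - 4))) = -(36 + 3*(-4*(-9))) = -(36 + 3*36) = -(36 + 108) = -1*144 = -144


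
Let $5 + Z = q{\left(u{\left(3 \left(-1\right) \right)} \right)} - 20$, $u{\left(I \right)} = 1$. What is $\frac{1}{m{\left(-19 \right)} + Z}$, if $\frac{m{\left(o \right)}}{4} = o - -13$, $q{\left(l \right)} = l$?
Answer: $- \frac{1}{48} \approx -0.020833$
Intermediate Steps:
$m{\left(o \right)} = 52 + 4 o$ ($m{\left(o \right)} = 4 \left(o - -13\right) = 4 \left(o + 13\right) = 4 \left(13 + o\right) = 52 + 4 o$)
$Z = -24$ ($Z = -5 + \left(1 - 20\right) = -5 - 19 = -24$)
$\frac{1}{m{\left(-19 \right)} + Z} = \frac{1}{\left(52 + 4 \left(-19\right)\right) - 24} = \frac{1}{\left(52 - 76\right) - 24} = \frac{1}{-24 - 24} = \frac{1}{-48} = - \frac{1}{48}$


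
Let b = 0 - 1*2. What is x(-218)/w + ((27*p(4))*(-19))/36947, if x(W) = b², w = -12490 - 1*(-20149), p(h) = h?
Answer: -15568480/282977073 ≈ -0.055017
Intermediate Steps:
b = -2 (b = 0 - 2 = -2)
w = 7659 (w = -12490 + 20149 = 7659)
x(W) = 4 (x(W) = (-2)² = 4)
x(-218)/w + ((27*p(4))*(-19))/36947 = 4/7659 + ((27*4)*(-19))/36947 = 4*(1/7659) + (108*(-19))*(1/36947) = 4/7659 - 2052*1/36947 = 4/7659 - 2052/36947 = -15568480/282977073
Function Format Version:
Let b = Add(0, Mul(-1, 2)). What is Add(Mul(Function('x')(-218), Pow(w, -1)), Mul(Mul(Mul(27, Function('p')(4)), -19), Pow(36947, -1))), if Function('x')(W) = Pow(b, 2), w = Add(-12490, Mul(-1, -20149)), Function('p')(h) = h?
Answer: Rational(-15568480, 282977073) ≈ -0.055017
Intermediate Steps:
b = -2 (b = Add(0, -2) = -2)
w = 7659 (w = Add(-12490, 20149) = 7659)
Function('x')(W) = 4 (Function('x')(W) = Pow(-2, 2) = 4)
Add(Mul(Function('x')(-218), Pow(w, -1)), Mul(Mul(Mul(27, Function('p')(4)), -19), Pow(36947, -1))) = Add(Mul(4, Pow(7659, -1)), Mul(Mul(Mul(27, 4), -19), Pow(36947, -1))) = Add(Mul(4, Rational(1, 7659)), Mul(Mul(108, -19), Rational(1, 36947))) = Add(Rational(4, 7659), Mul(-2052, Rational(1, 36947))) = Add(Rational(4, 7659), Rational(-2052, 36947)) = Rational(-15568480, 282977073)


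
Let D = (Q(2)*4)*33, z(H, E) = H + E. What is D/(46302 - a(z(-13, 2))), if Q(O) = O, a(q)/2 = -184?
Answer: 132/23335 ≈ 0.0056567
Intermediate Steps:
z(H, E) = E + H
a(q) = -368 (a(q) = 2*(-184) = -368)
D = 264 (D = (2*4)*33 = 8*33 = 264)
D/(46302 - a(z(-13, 2))) = 264/(46302 - 1*(-368)) = 264/(46302 + 368) = 264/46670 = 264*(1/46670) = 132/23335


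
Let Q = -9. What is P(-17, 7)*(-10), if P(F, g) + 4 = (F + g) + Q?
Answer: 230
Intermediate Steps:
P(F, g) = -13 + F + g (P(F, g) = -4 + ((F + g) - 9) = -4 + (-9 + F + g) = -13 + F + g)
P(-17, 7)*(-10) = (-13 - 17 + 7)*(-10) = -23*(-10) = 230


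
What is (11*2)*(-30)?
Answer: -660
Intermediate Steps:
(11*2)*(-30) = 22*(-30) = -660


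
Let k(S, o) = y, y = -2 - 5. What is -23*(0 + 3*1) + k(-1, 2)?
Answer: -76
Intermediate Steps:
y = -7
k(S, o) = -7
-23*(0 + 3*1) + k(-1, 2) = -23*(0 + 3*1) - 7 = -23*(0 + 3) - 7 = -23*3 - 7 = -69 - 7 = -76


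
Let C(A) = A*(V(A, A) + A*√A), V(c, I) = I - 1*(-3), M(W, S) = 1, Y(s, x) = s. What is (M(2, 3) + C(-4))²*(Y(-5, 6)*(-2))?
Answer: -9990 + 3200*I ≈ -9990.0 + 3200.0*I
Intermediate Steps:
V(c, I) = 3 + I (V(c, I) = I + 3 = 3 + I)
C(A) = A*(3 + A + A^(3/2)) (C(A) = A*((3 + A) + A*√A) = A*((3 + A) + A^(3/2)) = A*(3 + A + A^(3/2)))
(M(2, 3) + C(-4))²*(Y(-5, 6)*(-2)) = (1 + ((-4)^(5/2) - 4*(3 - 4)))²*(-5*(-2)) = (1 + (32*I - 4*(-1)))²*10 = (1 + (32*I + 4))²*10 = (1 + (4 + 32*I))²*10 = (5 + 32*I)²*10 = 10*(5 + 32*I)²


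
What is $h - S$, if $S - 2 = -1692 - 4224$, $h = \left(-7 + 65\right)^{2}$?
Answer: $9278$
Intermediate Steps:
$h = 3364$ ($h = 58^{2} = 3364$)
$S = -5914$ ($S = 2 - 5916 = -5914$)
$h - S = 3364 - -5914 = 3364 + 5914 = 9278$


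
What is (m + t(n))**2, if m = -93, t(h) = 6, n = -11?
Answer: 7569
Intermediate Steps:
(m + t(n))**2 = (-93 + 6)**2 = (-87)**2 = 7569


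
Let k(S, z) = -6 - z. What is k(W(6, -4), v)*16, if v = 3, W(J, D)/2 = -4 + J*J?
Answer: -144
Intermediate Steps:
W(J, D) = -8 + 2*J² (W(J, D) = 2*(-4 + J*J) = 2*(-4 + J²) = -8 + 2*J²)
k(W(6, -4), v)*16 = (-6 - 1*3)*16 = (-6 - 3)*16 = -9*16 = -144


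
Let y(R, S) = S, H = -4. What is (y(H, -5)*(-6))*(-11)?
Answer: -330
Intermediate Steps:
(y(H, -5)*(-6))*(-11) = -5*(-6)*(-11) = 30*(-11) = -330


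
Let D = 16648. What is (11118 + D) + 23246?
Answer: 51012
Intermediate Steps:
(11118 + D) + 23246 = (11118 + 16648) + 23246 = 27766 + 23246 = 51012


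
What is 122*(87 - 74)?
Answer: 1586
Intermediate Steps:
122*(87 - 74) = 122*13 = 1586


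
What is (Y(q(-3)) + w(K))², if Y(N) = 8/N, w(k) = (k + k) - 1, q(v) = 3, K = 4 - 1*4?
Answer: 25/9 ≈ 2.7778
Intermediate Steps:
K = 0 (K = 4 - 4 = 0)
w(k) = -1 + 2*k (w(k) = 2*k - 1 = -1 + 2*k)
(Y(q(-3)) + w(K))² = (8/3 + (-1 + 2*0))² = (8*(⅓) + (-1 + 0))² = (8/3 - 1)² = (5/3)² = 25/9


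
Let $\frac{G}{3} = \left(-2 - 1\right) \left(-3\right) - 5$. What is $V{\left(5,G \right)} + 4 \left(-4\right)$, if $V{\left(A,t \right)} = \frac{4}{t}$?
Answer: $- \frac{47}{3} \approx -15.667$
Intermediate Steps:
$G = 12$ ($G = 3 \left(\left(-2 - 1\right) \left(-3\right) - 5\right) = 3 \left(\left(-3\right) \left(-3\right) - 5\right) = 3 \left(9 - 5\right) = 3 \cdot 4 = 12$)
$V{\left(5,G \right)} + 4 \left(-4\right) = \frac{4}{12} + 4 \left(-4\right) = 4 \cdot \frac{1}{12} - 16 = \frac{1}{3} - 16 = - \frac{47}{3}$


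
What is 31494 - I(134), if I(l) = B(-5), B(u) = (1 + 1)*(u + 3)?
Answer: 31498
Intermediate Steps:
B(u) = 6 + 2*u (B(u) = 2*(3 + u) = 6 + 2*u)
I(l) = -4 (I(l) = 6 + 2*(-5) = 6 - 10 = -4)
31494 - I(134) = 31494 - 1*(-4) = 31494 + 4 = 31498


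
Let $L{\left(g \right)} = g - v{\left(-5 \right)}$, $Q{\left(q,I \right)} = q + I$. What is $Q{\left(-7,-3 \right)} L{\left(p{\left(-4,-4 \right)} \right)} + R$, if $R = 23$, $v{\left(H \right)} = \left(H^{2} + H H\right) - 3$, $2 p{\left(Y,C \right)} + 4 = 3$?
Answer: $498$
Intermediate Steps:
$p{\left(Y,C \right)} = - \frac{1}{2}$ ($p{\left(Y,C \right)} = -2 + \frac{1}{2} \cdot 3 = -2 + \frac{3}{2} = - \frac{1}{2}$)
$Q{\left(q,I \right)} = I + q$
$v{\left(H \right)} = -3 + 2 H^{2}$ ($v{\left(H \right)} = \left(H^{2} + H^{2}\right) - 3 = 2 H^{2} - 3 = -3 + 2 H^{2}$)
$L{\left(g \right)} = -47 + g$ ($L{\left(g \right)} = g - \left(-3 + 2 \left(-5\right)^{2}\right) = g - \left(-3 + 2 \cdot 25\right) = g - \left(-3 + 50\right) = g - 47 = -47 + g$)
$Q{\left(-7,-3 \right)} L{\left(p{\left(-4,-4 \right)} \right)} + R = \left(-3 - 7\right) \left(-47 - \frac{1}{2}\right) + 23 = \left(-10\right) \left(- \frac{95}{2}\right) + 23 = 475 + 23 = 498$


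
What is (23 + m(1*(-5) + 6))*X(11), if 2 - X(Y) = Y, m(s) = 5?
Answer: -252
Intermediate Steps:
X(Y) = 2 - Y
(23 + m(1*(-5) + 6))*X(11) = (23 + 5)*(2 - 1*11) = 28*(2 - 11) = 28*(-9) = -252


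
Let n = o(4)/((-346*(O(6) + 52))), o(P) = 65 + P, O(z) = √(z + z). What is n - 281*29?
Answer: -1897560739/232858 + 69*√3/465716 ≈ -8149.0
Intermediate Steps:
O(z) = √2*√z (O(z) = √(2*z) = √2*√z)
n = 69/(-17992 - 692*√3) (n = (65 + 4)/((-346*(√2*√6 + 52))) = 69/((-346*(2*√3 + 52))) = 69/((-346*(52 + 2*√3))) = 69/(-17992 - 692*√3) ≈ -0.0035955)
n - 281*29 = (-897/232858 + 69*√3/465716) - 281*29 = (-897/232858 + 69*√3/465716) - 8149 = -1897560739/232858 + 69*√3/465716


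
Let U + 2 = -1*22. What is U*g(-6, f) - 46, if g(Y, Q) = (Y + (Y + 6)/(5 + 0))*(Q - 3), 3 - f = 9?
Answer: -1342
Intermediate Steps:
f = -6 (f = 3 - 1*9 = 3 - 9 = -6)
g(Y, Q) = (-3 + Q)*(6/5 + 6*Y/5) (g(Y, Q) = (Y + (6 + Y)/5)*(-3 + Q) = (Y + (6 + Y)*(⅕))*(-3 + Q) = (Y + (6/5 + Y/5))*(-3 + Q) = (6/5 + 6*Y/5)*(-3 + Q) = (-3 + Q)*(6/5 + 6*Y/5))
U = -24 (U = -2 - 1*22 = -2 - 22 = -24)
U*g(-6, f) - 46 = -24*(-18/5 - 18/5*(-6) + (6/5)*(-6) + (6/5)*(-6)*(-6)) - 46 = -24*(-18/5 + 108/5 - 36/5 + 216/5) - 46 = -24*54 - 46 = -1296 - 46 = -1342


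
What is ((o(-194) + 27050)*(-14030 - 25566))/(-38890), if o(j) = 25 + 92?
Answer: 537852266/19445 ≈ 27660.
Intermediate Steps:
o(j) = 117
((o(-194) + 27050)*(-14030 - 25566))/(-38890) = ((117 + 27050)*(-14030 - 25566))/(-38890) = (27167*(-39596))*(-1/38890) = -1075704532*(-1/38890) = 537852266/19445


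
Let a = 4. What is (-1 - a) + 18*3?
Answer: 49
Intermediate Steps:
(-1 - a) + 18*3 = (-1 - 1*4) + 18*3 = (-1 - 4) + 54 = -5 + 54 = 49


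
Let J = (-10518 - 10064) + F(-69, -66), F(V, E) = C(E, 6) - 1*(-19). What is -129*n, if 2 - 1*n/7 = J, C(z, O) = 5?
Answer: -18565680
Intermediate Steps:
F(V, E) = 24 (F(V, E) = 5 - 1*(-19) = 5 + 19 = 24)
J = -20558 (J = (-10518 - 10064) + 24 = -20582 + 24 = -20558)
n = 143920 (n = 14 - 7*(-20558) = 14 + 143906 = 143920)
-129*n = -129*143920 = -18565680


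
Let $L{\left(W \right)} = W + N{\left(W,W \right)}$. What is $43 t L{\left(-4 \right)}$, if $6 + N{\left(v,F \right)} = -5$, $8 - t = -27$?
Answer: $-22575$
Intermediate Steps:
$t = 35$ ($t = 8 - -27 = 8 + 27 = 35$)
$N{\left(v,F \right)} = -11$ ($N{\left(v,F \right)} = -6 - 5 = -11$)
$L{\left(W \right)} = -11 + W$ ($L{\left(W \right)} = W - 11 = -11 + W$)
$43 t L{\left(-4 \right)} = 43 \cdot 35 \left(-11 - 4\right) = 1505 \left(-15\right) = -22575$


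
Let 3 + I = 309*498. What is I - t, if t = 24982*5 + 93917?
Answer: -64948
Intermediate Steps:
t = 218827 (t = 124910 + 93917 = 218827)
I = 153879 (I = -3 + 309*498 = -3 + 153882 = 153879)
I - t = 153879 - 1*218827 = 153879 - 218827 = -64948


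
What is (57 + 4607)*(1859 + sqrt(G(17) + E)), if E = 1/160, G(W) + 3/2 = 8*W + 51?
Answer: 8670376 + 583*sqrt(296810)/5 ≈ 8.7339e+6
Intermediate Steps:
G(W) = 99/2 + 8*W (G(W) = -3/2 + (8*W + 51) = -3/2 + (51 + 8*W) = 99/2 + 8*W)
E = 1/160 ≈ 0.0062500
(57 + 4607)*(1859 + sqrt(G(17) + E)) = (57 + 4607)*(1859 + sqrt((99/2 + 8*17) + 1/160)) = 4664*(1859 + sqrt((99/2 + 136) + 1/160)) = 4664*(1859 + sqrt(371/2 + 1/160)) = 4664*(1859 + sqrt(29681/160)) = 4664*(1859 + sqrt(296810)/40) = 8670376 + 583*sqrt(296810)/5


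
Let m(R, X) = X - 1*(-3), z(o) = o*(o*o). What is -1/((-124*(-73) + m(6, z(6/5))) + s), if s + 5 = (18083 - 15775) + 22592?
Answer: -125/4243966 ≈ -2.9454e-5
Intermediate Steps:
s = 24895 (s = -5 + ((18083 - 15775) + 22592) = -5 + (2308 + 22592) = -5 + 24900 = 24895)
z(o) = o**3 (z(o) = o*o**2 = o**3)
m(R, X) = 3 + X (m(R, X) = X + 3 = 3 + X)
-1/((-124*(-73) + m(6, z(6/5))) + s) = -1/((-124*(-73) + (3 + (6/5)**3)) + 24895) = -1/((9052 + (3 + (6*(1/5))**3)) + 24895) = -1/((9052 + (3 + (6/5)**3)) + 24895) = -1/((9052 + (3 + 216/125)) + 24895) = -1/((9052 + 591/125) + 24895) = -1/(1132091/125 + 24895) = -1/4243966/125 = -1*125/4243966 = -125/4243966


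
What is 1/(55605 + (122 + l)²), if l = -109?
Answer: 1/55774 ≈ 1.7930e-5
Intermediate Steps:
1/(55605 + (122 + l)²) = 1/(55605 + (122 - 109)²) = 1/(55605 + 13²) = 1/(55605 + 169) = 1/55774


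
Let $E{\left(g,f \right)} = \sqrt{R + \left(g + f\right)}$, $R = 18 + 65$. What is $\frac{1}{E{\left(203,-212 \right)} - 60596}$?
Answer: $- \frac{30298}{1835937571} - \frac{\sqrt{74}}{3671875142} \approx -1.6505 \cdot 10^{-5}$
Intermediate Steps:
$R = 83$
$E{\left(g,f \right)} = \sqrt{83 + f + g}$ ($E{\left(g,f \right)} = \sqrt{83 + \left(g + f\right)} = \sqrt{83 + \left(f + g\right)} = \sqrt{83 + f + g}$)
$\frac{1}{E{\left(203,-212 \right)} - 60596} = \frac{1}{\sqrt{83 - 212 + 203} - 60596} = \frac{1}{\sqrt{74} - 60596} = \frac{1}{-60596 + \sqrt{74}}$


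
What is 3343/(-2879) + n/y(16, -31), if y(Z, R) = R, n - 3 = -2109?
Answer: 5959541/89249 ≈ 66.774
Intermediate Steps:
n = -2106 (n = 3 - 2109 = -2106)
3343/(-2879) + n/y(16, -31) = 3343/(-2879) - 2106/(-31) = 3343*(-1/2879) - 2106*(-1/31) = -3343/2879 + 2106/31 = 5959541/89249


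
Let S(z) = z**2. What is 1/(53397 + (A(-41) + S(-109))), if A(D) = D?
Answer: 1/65237 ≈ 1.5329e-5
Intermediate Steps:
1/(53397 + (A(-41) + S(-109))) = 1/(53397 + (-41 + (-109)**2)) = 1/(53397 + (-41 + 11881)) = 1/(53397 + 11840) = 1/65237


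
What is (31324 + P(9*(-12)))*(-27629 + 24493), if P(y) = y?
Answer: -97893376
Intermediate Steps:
(31324 + P(9*(-12)))*(-27629 + 24493) = (31324 + 9*(-12))*(-27629 + 24493) = (31324 - 108)*(-3136) = 31216*(-3136) = -97893376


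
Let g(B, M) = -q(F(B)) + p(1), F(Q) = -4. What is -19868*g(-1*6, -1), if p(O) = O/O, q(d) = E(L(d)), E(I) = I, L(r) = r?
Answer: -99340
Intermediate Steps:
q(d) = d
p(O) = 1
g(B, M) = 5 (g(B, M) = -1*(-4) + 1 = 4 + 1 = 5)
-19868*g(-1*6, -1) = -19868*5 = -99340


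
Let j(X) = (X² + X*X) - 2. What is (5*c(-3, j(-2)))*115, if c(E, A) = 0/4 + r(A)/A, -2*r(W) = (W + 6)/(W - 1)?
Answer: -115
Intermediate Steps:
j(X) = -2 + 2*X² (j(X) = (X² + X²) - 2 = 2*X² - 2 = -2 + 2*X²)
r(W) = -(6 + W)/(2*(-1 + W)) (r(W) = -(W + 6)/(2*(W - 1)) = -(6 + W)/(2*(-1 + W)))
c(E, A) = (-6 - A)/(2*A*(-1 + A)) (c(E, A) = 0/4 + ((-6 - A)/(2*(-1 + A)))/A = 0*(¼) + (-6 - A)/(2*A*(-1 + A)) = 0 + (-6 - A)/(2*A*(-1 + A)) = (-6 - A)/(2*A*(-1 + A)))
(5*c(-3, j(-2)))*115 = (5*((-6 - (-2 + 2*(-2)²))/(2*(-2 + 2*(-2)²)*(-1 + (-2 + 2*(-2)²)))))*115 = (5*((-6 - (-2 + 2*4))/(2*(-2 + 2*4)*(-1 + (-2 + 2*4)))))*115 = (5*((-6 - (-2 + 8))/(2*(-2 + 8)*(-1 + (-2 + 8)))))*115 = (5*((½)*(-6 - 1*6)/(6*(-1 + 6))))*115 = (5*((½)*(⅙)*(-6 - 6)/5))*115 = (5*((½)*(⅙)*(⅕)*(-12)))*115 = (5*(-⅕))*115 = -1*115 = -115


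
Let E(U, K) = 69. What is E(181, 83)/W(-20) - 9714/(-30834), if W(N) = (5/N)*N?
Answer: 362686/25695 ≈ 14.115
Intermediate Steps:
W(N) = 5
E(181, 83)/W(-20) - 9714/(-30834) = 69/5 - 9714/(-30834) = 69*(⅕) - 9714*(-1/30834) = 69/5 + 1619/5139 = 362686/25695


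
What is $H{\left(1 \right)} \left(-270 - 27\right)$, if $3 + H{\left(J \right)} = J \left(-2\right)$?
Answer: $1485$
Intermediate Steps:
$H{\left(J \right)} = -3 - 2 J$ ($H{\left(J \right)} = -3 + J \left(-2\right) = -3 - 2 J$)
$H{\left(1 \right)} \left(-270 - 27\right) = \left(-3 - 2\right) \left(-270 - 27\right) = \left(-3 - 2\right) \left(-297\right) = \left(-5\right) \left(-297\right) = 1485$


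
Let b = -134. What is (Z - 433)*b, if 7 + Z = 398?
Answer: 5628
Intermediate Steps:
Z = 391 (Z = -7 + 398 = 391)
(Z - 433)*b = (391 - 433)*(-134) = -42*(-134) = 5628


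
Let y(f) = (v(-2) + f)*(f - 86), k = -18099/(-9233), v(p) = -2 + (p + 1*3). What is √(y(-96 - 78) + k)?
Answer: √3878964257567/9233 ≈ 213.31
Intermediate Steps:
v(p) = 1 + p (v(p) = -2 + (p + 3) = -2 + (3 + p) = 1 + p)
k = 18099/9233 (k = -18099*(-1/9233) = 18099/9233 ≈ 1.9603)
y(f) = (-1 + f)*(-86 + f) (y(f) = ((1 - 2) + f)*(f - 86) = (-1 + f)*(-86 + f))
√(y(-96 - 78) + k) = √((86 + (-96 - 78)² - 87*(-96 - 78)) + 18099/9233) = √((86 + (-174)² - 87*(-174)) + 18099/9233) = √((86 + 30276 + 15138) + 18099/9233) = √(45500 + 18099/9233) = √(420119599/9233) = √3878964257567/9233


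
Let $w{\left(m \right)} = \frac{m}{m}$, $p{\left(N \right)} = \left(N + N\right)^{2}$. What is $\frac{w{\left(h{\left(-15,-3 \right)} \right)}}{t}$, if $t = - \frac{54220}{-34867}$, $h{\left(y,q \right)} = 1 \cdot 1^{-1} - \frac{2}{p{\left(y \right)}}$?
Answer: $\frac{34867}{54220} \approx 0.64307$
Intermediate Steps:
$p{\left(N \right)} = 4 N^{2}$ ($p{\left(N \right)} = \left(2 N\right)^{2} = 4 N^{2}$)
$h{\left(y,q \right)} = 1 - \frac{1}{2 y^{2}}$ ($h{\left(y,q \right)} = 1 \cdot 1^{-1} - \frac{2}{4 y^{2}} = 1 \cdot 1 - 2 \frac{1}{4 y^{2}} = 1 - \frac{1}{2 y^{2}}$)
$w{\left(m \right)} = 1$
$t = \frac{54220}{34867}$ ($t = \left(-54220\right) \left(- \frac{1}{34867}\right) = \frac{54220}{34867} \approx 1.5551$)
$\frac{w{\left(h{\left(-15,-3 \right)} \right)}}{t} = 1 \frac{1}{\frac{54220}{34867}} = 1 \cdot \frac{34867}{54220} = \frac{34867}{54220}$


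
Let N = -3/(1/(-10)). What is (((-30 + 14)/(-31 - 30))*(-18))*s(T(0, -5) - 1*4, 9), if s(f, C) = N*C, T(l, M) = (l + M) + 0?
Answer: -77760/61 ≈ -1274.8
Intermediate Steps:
T(l, M) = M + l (T(l, M) = (M + l) + 0 = M + l)
N = 30 (N = -3/(-1/10) = -3*(-10) = 30)
s(f, C) = 30*C
(((-30 + 14)/(-31 - 30))*(-18))*s(T(0, -5) - 1*4, 9) = (((-30 + 14)/(-31 - 30))*(-18))*(30*9) = (-16/(-61)*(-18))*270 = (-16*(-1/61)*(-18))*270 = ((16/61)*(-18))*270 = -288/61*270 = -77760/61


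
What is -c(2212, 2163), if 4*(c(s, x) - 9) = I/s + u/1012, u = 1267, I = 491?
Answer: -10485885/1119272 ≈ -9.3685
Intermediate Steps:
c(s, x) = 37699/4048 + 491/(4*s) (c(s, x) = 9 + (491/s + 1267/1012)/4 = 9 + (1267/1012 + 491/s)/4 = 9 + (1267/4048 + 491/(4*s)) = 37699/4048 + 491/(4*s))
-c(2212, 2163) = -(496892 + 37699*2212)/(4048*2212) = -(496892 + 83390188)/(4048*2212) = -83887080/(4048*2212) = -1*10485885/1119272 = -10485885/1119272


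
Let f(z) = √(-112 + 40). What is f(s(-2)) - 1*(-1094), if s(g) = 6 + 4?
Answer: 1094 + 6*I*√2 ≈ 1094.0 + 8.4853*I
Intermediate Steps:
s(g) = 10
f(z) = 6*I*√2 (f(z) = √(-72) = 6*I*√2)
f(s(-2)) - 1*(-1094) = 6*I*√2 - 1*(-1094) = 6*I*√2 + 1094 = 1094 + 6*I*√2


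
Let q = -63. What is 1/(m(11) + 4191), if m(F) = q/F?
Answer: 11/46038 ≈ 0.00023893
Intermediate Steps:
m(F) = -63/F
1/(m(11) + 4191) = 1/(-63/11 + 4191) = 1/(46038/11) = 11/46038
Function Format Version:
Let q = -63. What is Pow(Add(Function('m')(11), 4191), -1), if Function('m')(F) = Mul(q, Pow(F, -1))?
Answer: Rational(11, 46038) ≈ 0.00023893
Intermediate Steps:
Function('m')(F) = Mul(-63, Pow(F, -1))
Pow(Add(Function('m')(11), 4191), -1) = Pow(Add(Mul(-63, Pow(11, -1)), 4191), -1) = Pow(Add(Mul(-63, Rational(1, 11)), 4191), -1) = Pow(Add(Rational(-63, 11), 4191), -1) = Pow(Rational(46038, 11), -1) = Rational(11, 46038)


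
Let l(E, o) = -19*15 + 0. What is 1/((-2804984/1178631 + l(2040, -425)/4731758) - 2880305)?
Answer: -5576996663298/16063464647121937597 ≈ -3.4719e-7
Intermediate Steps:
l(E, o) = -285 (l(E, o) = -285 + 0 = -285)
1/((-2804984/1178631 + l(2040, -425)/4731758) - 2880305) = 1/((-2804984/1178631 - 285/4731758) - 2880305) = 1/(-13272841391707/5576996663298 - 2880305) = 1/(-16063464647121937597/5576996663298) = -5576996663298/16063464647121937597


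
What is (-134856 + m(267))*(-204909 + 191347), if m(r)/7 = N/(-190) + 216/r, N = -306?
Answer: 15461551778922/8455 ≈ 1.8287e+9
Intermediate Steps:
m(r) = 1071/95 + 1512/r (m(r) = 7*(-306/(-190) + 216/r) = 7*(-306*(-1/190) + 216/r) = 7*(153/95 + 216/r) = 1071/95 + 1512/r)
(-134856 + m(267))*(-204909 + 191347) = (-134856 + (1071/95 + 1512/267))*(-204909 + 191347) = (-134856 + (1071/95 + 1512*(1/267)))*(-13562) = (-134856 + (1071/95 + 504/89))*(-13562) = (-134856 + 143199/8455)*(-13562) = -1140064281/8455*(-13562) = 15461551778922/8455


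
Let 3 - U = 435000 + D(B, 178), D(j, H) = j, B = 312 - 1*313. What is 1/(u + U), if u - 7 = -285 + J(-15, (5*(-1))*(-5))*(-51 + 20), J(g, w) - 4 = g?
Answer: -1/434933 ≈ -2.2992e-6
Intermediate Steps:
B = -1 (B = 312 - 313 = -1)
J(g, w) = 4 + g
u = 63 (u = 7 + (-285 + (4 - 15)*(-51 + 20)) = 7 + (-285 - 11*(-31)) = 7 + (-285 + 341) = 7 + 56 = 63)
U = -434996 (U = 3 - (435000 - 1) = 3 - 1*434999 = 3 - 434999 = -434996)
1/(u + U) = 1/(63 - 434996) = 1/(-434933) = -1/434933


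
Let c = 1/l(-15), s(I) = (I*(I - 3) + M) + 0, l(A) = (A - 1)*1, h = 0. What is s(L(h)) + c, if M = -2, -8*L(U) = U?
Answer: -33/16 ≈ -2.0625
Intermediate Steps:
L(U) = -U/8
l(A) = -1 + A (l(A) = (-1 + A)*1 = -1 + A)
s(I) = -2 + I*(-3 + I) (s(I) = (I*(I - 3) - 2) + 0 = (I*(-3 + I) - 2) + 0 = (-2 + I*(-3 + I)) + 0 = -2 + I*(-3 + I))
c = -1/16 (c = 1/(-1 - 15) = 1/(-16) = -1/16 ≈ -0.062500)
s(L(h)) + c = (-2 + (-⅛*0)² - (-3)*0/8) - 1/16 = (-2 + 0² - 3*0) - 1/16 = (-2 + 0 + 0) - 1/16 = -2 - 1/16 = -33/16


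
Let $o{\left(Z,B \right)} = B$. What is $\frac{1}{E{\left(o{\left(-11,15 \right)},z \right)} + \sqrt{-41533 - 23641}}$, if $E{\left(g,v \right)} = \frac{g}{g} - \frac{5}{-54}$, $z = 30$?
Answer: $\frac{3186}{190050865} - \frac{2916 i \sqrt{65174}}{190050865} \approx 1.6764 \cdot 10^{-5} - 0.003917 i$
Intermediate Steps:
$E{\left(g,v \right)} = \frac{59}{54}$ ($E{\left(g,v \right)} = 1 - - \frac{5}{54} = 1 + \frac{5}{54} = \frac{59}{54}$)
$\frac{1}{E{\left(o{\left(-11,15 \right)},z \right)} + \sqrt{-41533 - 23641}} = \frac{1}{\frac{59}{54} + \sqrt{-41533 - 23641}} = \frac{1}{\frac{59}{54} + \sqrt{-65174}} = \frac{1}{\frac{59}{54} + i \sqrt{65174}}$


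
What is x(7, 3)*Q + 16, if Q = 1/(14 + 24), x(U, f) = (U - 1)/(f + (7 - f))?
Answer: 2131/133 ≈ 16.023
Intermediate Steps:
x(U, f) = -⅐ + U/7 (x(U, f) = (-1 + U)/7 = (-1 + U)*(⅐) = -⅐ + U/7)
Q = 1/38 ≈ 0.026316
x(7, 3)*Q + 16 = (-⅐ + (⅐)*7)*(1/38) + 16 = (-⅐ + 1)*(1/38) + 16 = (6/7)*(1/38) + 16 = 3/133 + 16 = 2131/133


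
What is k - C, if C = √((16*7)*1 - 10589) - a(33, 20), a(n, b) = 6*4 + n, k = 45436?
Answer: 45493 - I*√10477 ≈ 45493.0 - 102.36*I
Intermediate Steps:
a(n, b) = 24 + n
C = -57 + I*√10477 (C = √((16*7)*1 - 10589) - (24 + 33) = √(112*1 - 10589) - 1*57 = √(112 - 10589) - 57 = √(-10477) - 57 = I*√10477 - 57 = -57 + I*√10477 ≈ -57.0 + 102.36*I)
k - C = 45436 - (-57 + I*√10477) = 45436 + (57 - I*√10477) = 45493 - I*√10477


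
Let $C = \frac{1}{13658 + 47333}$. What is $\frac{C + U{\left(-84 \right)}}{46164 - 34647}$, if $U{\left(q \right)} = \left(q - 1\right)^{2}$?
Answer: $\frac{440659976}{702433347} \approx 0.62733$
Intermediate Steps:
$C = \frac{1}{60991} \approx 1.6396 \cdot 10^{-5}$
$U{\left(q \right)} = \left(-1 + q\right)^{2}$
$\frac{C + U{\left(-84 \right)}}{46164 - 34647} = \frac{\frac{1}{60991} + \left(-1 - 84\right)^{2}}{46164 - 34647} = \frac{\frac{1}{60991} + \left(-85\right)^{2}}{11517} = \left(\frac{1}{60991} + 7225\right) \frac{1}{11517} = \frac{440659976}{60991} \cdot \frac{1}{11517} = \frac{440659976}{702433347}$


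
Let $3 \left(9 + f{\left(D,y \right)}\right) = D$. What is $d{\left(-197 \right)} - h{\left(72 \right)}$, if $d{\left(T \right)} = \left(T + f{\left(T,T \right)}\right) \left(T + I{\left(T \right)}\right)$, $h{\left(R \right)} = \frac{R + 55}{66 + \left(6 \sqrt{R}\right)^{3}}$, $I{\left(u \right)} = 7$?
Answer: $\frac{149810960185297}{2902375722} - \frac{329184 \sqrt{2}}{483729287} \approx 51617.0$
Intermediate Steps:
$f{\left(D,y \right)} = -9 + \frac{D}{3}$
$h{\left(R \right)} = \frac{55 + R}{66 + 216 R^{\frac{3}{2}}}$
$d{\left(T \right)} = \left(-9 + \frac{4 T}{3}\right) \left(7 + T\right)$ ($d{\left(T \right)} = \left(T + \left(-9 + \frac{T}{3}\right)\right) \left(T + 7\right) = \left(-9 + \frac{4 T}{3}\right) \left(7 + T\right)$)
$d{\left(-197 \right)} - h{\left(72 \right)} = \left(-63 + \frac{1}{3} \left(-197\right) + \frac{4 \left(-197\right)^{2}}{3}\right) - \frac{55 + 72}{6 \left(11 + 36 \cdot 72^{\frac{3}{2}}\right)} = \left(-63 - \frac{197}{3} + \frac{4}{3} \cdot 38809\right) - \frac{1}{6} \frac{1}{11 + 36 \cdot 432 \sqrt{2}} \cdot 127 = \left(-63 - \frac{197}{3} + \frac{155236}{3}\right) - \frac{1}{6} \frac{1}{11 + 15552 \sqrt{2}} \cdot 127 = \frac{154850}{3} - \frac{127}{6 \left(11 + 15552 \sqrt{2}\right)}$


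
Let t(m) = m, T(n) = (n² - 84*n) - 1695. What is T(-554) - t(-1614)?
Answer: 353371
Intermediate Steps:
T(n) = -1695 + n² - 84*n
T(-554) - t(-1614) = (-1695 + (-554)² - 84*(-554)) - 1*(-1614) = (-1695 + 306916 + 46536) + 1614 = 351757 + 1614 = 353371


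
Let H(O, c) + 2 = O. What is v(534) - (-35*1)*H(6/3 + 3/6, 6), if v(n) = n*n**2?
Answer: 304546643/2 ≈ 1.5227e+8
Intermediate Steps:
H(O, c) = -2 + O
v(n) = n**3
v(534) - (-35*1)*H(6/3 + 3/6, 6) = 534**3 - (-35*1)*(-2 + (6/3 + 3/6)) = 152273304 - (-35)*(-2 + (6*(1/3) + 3*(1/6))) = 152273304 - (-35)*(-2 + (2 + 1/2)) = 152273304 - (-35)*(-2 + 5/2) = 152273304 - (-35)/2 = 152273304 - 1*(-35/2) = 152273304 + 35/2 = 304546643/2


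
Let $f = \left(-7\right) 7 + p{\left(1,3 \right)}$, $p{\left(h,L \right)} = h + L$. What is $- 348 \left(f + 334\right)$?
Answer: $-100572$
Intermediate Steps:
$p{\left(h,L \right)} = L + h$
$f = -45$ ($f = \left(-7\right) 7 + \left(3 + 1\right) = -49 + 4 = -45$)
$- 348 \left(f + 334\right) = - 348 \left(-45 + 334\right) = \left(-348\right) 289 = -100572$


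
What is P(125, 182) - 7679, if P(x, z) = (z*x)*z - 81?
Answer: 4132740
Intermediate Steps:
P(x, z) = -81 + x*z² (P(x, z) = (x*z)*z - 81 = x*z² - 81 = -81 + x*z²)
P(125, 182) - 7679 = (-81 + 125*182²) - 7679 = (-81 + 125*33124) - 7679 = (-81 + 4140500) - 7679 = 4140419 - 7679 = 4132740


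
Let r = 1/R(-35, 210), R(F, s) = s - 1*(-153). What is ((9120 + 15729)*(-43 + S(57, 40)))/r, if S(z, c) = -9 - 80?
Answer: -1190664684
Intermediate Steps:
R(F, s) = 153 + s (R(F, s) = s + 153 = 153 + s)
S(z, c) = -89
r = 1/363 (r = 1/(153 + 210) = 1/363 ≈ 0.0027548)
((9120 + 15729)*(-43 + S(57, 40)))/r = ((9120 + 15729)*(-43 - 89))/(1/363) = (24849*(-132))*363 = -3280068*363 = -1190664684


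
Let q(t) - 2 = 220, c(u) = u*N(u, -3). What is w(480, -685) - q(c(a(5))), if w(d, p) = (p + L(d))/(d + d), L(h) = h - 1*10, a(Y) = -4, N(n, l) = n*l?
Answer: -42667/192 ≈ -222.22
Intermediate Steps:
N(n, l) = l*n
c(u) = -3*u**2 (c(u) = u*(-3*u) = -3*u**2)
q(t) = 222 (q(t) = 2 + 220 = 222)
L(h) = -10 + h (L(h) = h - 10 = -10 + h)
w(d, p) = (-10 + d + p)/(2*d) (w(d, p) = (p + (-10 + d))/(d + d) = (-10 + d + p)/((2*d)) = (-10 + d + p)*(1/(2*d)) = (-10 + d + p)/(2*d))
w(480, -685) - q(c(a(5))) = (1/2)*(-10 + 480 - 685)/480 - 1*222 = (1/2)*(1/480)*(-215) - 222 = -43/192 - 222 = -42667/192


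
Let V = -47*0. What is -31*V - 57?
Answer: -57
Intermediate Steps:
V = 0
-31*V - 57 = -31*0 - 57 = 0 - 57 = -57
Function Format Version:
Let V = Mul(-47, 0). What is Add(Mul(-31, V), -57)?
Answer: -57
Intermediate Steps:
V = 0
Add(Mul(-31, V), -57) = Add(Mul(-31, 0), -57) = Add(0, -57) = -57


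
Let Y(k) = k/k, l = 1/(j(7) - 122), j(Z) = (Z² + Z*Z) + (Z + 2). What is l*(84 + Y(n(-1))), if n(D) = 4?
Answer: -17/3 ≈ -5.6667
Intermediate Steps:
j(Z) = 2 + Z + 2*Z² (j(Z) = (Z² + Z²) + (2 + Z) = 2*Z² + (2 + Z) = 2 + Z + 2*Z²)
l = -1/15 (l = 1/((2 + 7 + 2*7²) - 122) = 1/((2 + 7 + 2*49) - 122) = 1/((2 + 7 + 98) - 122) = 1/(107 - 122) = 1/(-15) = -1/15 ≈ -0.066667)
Y(k) = 1
l*(84 + Y(n(-1))) = -(84 + 1)/15 = -1/15*85 = -17/3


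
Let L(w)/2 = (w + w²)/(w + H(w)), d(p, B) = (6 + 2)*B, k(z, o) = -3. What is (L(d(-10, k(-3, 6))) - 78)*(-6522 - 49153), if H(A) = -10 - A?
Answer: 10489170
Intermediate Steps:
d(p, B) = 8*B
L(w) = -w/5 - w²/5 (L(w) = 2*((w + w²)/(w + (-10 - w))) = 2*((w + w²)/(-10)) = 2*((w + w²)*(-⅒)) = 2*(-w/10 - w²/10) = -w/5 - w²/5)
(L(d(-10, k(-3, 6))) - 78)*(-6522 - 49153) = (-8*(-3)*(1 + 8*(-3))/5 - 78)*(-6522 - 49153) = (-⅕*(-24)*(1 - 24) - 78)*(-55675) = (-⅕*(-24)*(-23) - 78)*(-55675) = (-552/5 - 78)*(-55675) = -942/5*(-55675) = 10489170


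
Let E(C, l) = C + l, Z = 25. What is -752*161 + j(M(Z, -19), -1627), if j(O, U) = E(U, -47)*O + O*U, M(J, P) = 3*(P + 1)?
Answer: 57182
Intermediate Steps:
M(J, P) = 3 + 3*P (M(J, P) = 3*(1 + P) = 3 + 3*P)
j(O, U) = O*U + O*(-47 + U) (j(O, U) = (U - 47)*O + O*U = (-47 + U)*O + O*U = O*(-47 + U) + O*U = O*U + O*(-47 + U))
-752*161 + j(M(Z, -19), -1627) = -752*161 + (3 + 3*(-19))*(-47 + 2*(-1627)) = -121072 + (3 - 57)*(-47 - 3254) = -121072 - 54*(-3301) = -121072 + 178254 = 57182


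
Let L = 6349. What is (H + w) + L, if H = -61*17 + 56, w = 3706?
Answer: 9074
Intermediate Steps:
H = -981 (H = -1037 + 56 = -981)
(H + w) + L = (-981 + 3706) + 6349 = 2725 + 6349 = 9074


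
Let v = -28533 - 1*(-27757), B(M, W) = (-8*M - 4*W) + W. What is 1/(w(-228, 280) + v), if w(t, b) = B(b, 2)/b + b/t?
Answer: -7980/6266291 ≈ -0.0012735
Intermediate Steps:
B(M, W) = -8*M - 3*W
w(t, b) = b/t + (-6 - 8*b)/b (w(t, b) = (-8*b - 3*2)/b + b/t = (-8*b - 6)/b + b/t = (-6 - 8*b)/b + b/t = b/t + (-6 - 8*b)/b)
v = -776 (v = -28533 + 27757 = -776)
1/(w(-228, 280) + v) = 1/((-8 - 6/280 + 280/(-228)) - 776) = 1/((-8 - 6*1/280 + 280*(-1/228)) - 776) = 1/((-8 - 3/140 - 70/57) - 776) = 1/(-73811/7980 - 776) = 1/(-6266291/7980) = -7980/6266291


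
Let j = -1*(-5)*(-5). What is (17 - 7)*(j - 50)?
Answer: -750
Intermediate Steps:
j = -25 (j = 5*(-5) = -25)
(17 - 7)*(j - 50) = (17 - 7)*(-25 - 50) = 10*(-75) = -750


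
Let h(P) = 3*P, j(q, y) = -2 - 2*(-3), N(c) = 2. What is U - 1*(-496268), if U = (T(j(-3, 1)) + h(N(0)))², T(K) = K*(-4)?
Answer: 496368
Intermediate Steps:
j(q, y) = 4 (j(q, y) = -2 + 6 = 4)
T(K) = -4*K
U = 100 (U = (-4*4 + 3*2)² = (-16 + 6)² = (-10)² = 100)
U - 1*(-496268) = 100 - 1*(-496268) = 100 + 496268 = 496368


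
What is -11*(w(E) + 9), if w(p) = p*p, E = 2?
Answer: -143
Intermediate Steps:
w(p) = p²
-11*(w(E) + 9) = -11*(2² + 9) = -11*(4 + 9) = -11*13 = -143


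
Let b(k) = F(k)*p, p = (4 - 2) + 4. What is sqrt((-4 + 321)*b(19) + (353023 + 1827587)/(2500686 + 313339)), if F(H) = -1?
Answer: 2*I*sqrt(150553009135335)/562805 ≈ 43.603*I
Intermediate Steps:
p = 6 (p = 2 + 4 = 6)
b(k) = -6 (b(k) = -1*6 = -6)
sqrt((-4 + 321)*b(19) + (353023 + 1827587)/(2500686 + 313339)) = sqrt((-4 + 321)*(-6) + (353023 + 1827587)/(2500686 + 313339)) = sqrt(317*(-6) + 2180610/2814025) = sqrt(-1902 + 2180610*(1/2814025)) = sqrt(-1902 + 436122/562805) = sqrt(-1070018988/562805) = 2*I*sqrt(150553009135335)/562805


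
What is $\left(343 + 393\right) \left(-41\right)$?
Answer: $-30176$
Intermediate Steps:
$\left(343 + 393\right) \left(-41\right) = 736 \left(-41\right) = -30176$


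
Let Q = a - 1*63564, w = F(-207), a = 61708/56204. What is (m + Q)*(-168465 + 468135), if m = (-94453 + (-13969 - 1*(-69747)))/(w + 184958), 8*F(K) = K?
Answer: -8080940609544658470/424241843 ≈ -1.9048e+10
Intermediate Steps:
a = 15427/14051 (a = 61708*(1/56204) = 15427/14051 ≈ 1.0979)
F(K) = K/8
w = -207/8 (w = (⅛)*(-207) = -207/8 ≈ -25.875)
Q = -893122337/14051 (Q = 15427/14051 - 1*63564 = 15427/14051 - 63564 = -893122337/14051 ≈ -63563.)
m = -44200/211351 (m = (-94453 + (-13969 - 1*(-69747)))/(-207/8 + 184958) = (-94453 + (-13969 + 69747))/(1479457/8) = (-94453 + 55778)*(8/1479457) = -38675*8/1479457 = -44200/211351 ≈ -0.20913)
(m + Q)*(-168465 + 468135) = (-44200/211351 - 893122337/14051)*(-168465 + 468135) = -188762920101487/2969692901*299670 = -8080940609544658470/424241843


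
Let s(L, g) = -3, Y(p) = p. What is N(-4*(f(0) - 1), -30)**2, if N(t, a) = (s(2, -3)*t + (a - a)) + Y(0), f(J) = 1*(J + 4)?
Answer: 1296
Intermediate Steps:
f(J) = 4 + J (f(J) = 1*(4 + J) = 4 + J)
N(t, a) = -3*t (N(t, a) = (-3*t + (a - a)) + 0 = (-3*t + 0) + 0 = -3*t + 0 = -3*t)
N(-4*(f(0) - 1), -30)**2 = (-(-12)*((4 + 0) - 1))**2 = (-(-12)*(4 - 1))**2 = (-(-12)*3)**2 = (-3*(-12))**2 = 36**2 = 1296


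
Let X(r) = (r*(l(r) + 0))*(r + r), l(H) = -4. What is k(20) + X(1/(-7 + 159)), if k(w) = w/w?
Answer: 2887/2888 ≈ 0.99965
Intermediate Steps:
k(w) = 1
X(r) = -8*r² (X(r) = (r*(-4 + 0))*(r + r) = (r*(-4))*(2*r) = (-4*r)*(2*r) = -8*r²)
k(20) + X(1/(-7 + 159)) = 1 - 8/(-7 + 159)² = 1 - 8*(1/152)² = 1 - 8*1/23104 = 1 - 1/2888 = 2887/2888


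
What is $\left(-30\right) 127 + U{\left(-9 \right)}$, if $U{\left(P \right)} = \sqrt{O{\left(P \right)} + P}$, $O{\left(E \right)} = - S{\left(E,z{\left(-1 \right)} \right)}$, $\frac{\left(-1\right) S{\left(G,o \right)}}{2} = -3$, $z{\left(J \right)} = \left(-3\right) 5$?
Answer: $-3810 + i \sqrt{15} \approx -3810.0 + 3.873 i$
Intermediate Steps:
$z{\left(J \right)} = -15$
$S{\left(G,o \right)} = 6$ ($S{\left(G,o \right)} = \left(-2\right) \left(-3\right) = 6$)
$O{\left(E \right)} = -6$ ($O{\left(E \right)} = \left(-1\right) 6 = -6$)
$U{\left(P \right)} = \sqrt{-6 + P}$
$\left(-30\right) 127 + U{\left(-9 \right)} = \left(-30\right) 127 + \sqrt{-6 - 9} = -3810 + \sqrt{-15} = -3810 + i \sqrt{15}$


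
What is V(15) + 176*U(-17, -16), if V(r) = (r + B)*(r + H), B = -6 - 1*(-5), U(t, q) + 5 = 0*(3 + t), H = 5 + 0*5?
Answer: -600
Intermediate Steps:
H = 5 (H = 5 + 0 = 5)
U(t, q) = -5 (U(t, q) = -5 + 0*(3 + t) = -5 + 0 = -5)
B = -1 (B = -6 + 5 = -1)
V(r) = (-1 + r)*(5 + r) (V(r) = (r - 1)*(r + 5) = (-1 + r)*(5 + r))
V(15) + 176*U(-17, -16) = (-5 + 15² + 4*15) + 176*(-5) = (-5 + 225 + 60) - 880 = 280 - 880 = -600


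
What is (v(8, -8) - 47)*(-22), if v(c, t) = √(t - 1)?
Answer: 1034 - 66*I ≈ 1034.0 - 66.0*I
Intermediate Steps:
v(c, t) = √(-1 + t)
(v(8, -8) - 47)*(-22) = (√(-1 - 8) - 47)*(-22) = (√(-9) - 47)*(-22) = (3*I - 47)*(-22) = (-47 + 3*I)*(-22) = 1034 - 66*I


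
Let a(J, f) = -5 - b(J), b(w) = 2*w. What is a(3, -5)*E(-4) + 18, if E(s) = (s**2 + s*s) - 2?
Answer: -312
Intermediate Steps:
a(J, f) = -5 - 2*J
E(s) = -2 + 2*s**2 (E(s) = (s**2 + s**2) - 2 = 2*s**2 - 2 = -2 + 2*s**2)
a(3, -5)*E(-4) + 18 = (-5 - 2*3)*(-2 + 2*(-4)**2) + 18 = (-5 - 6)*(-2 + 2*16) + 18 = -11*(-2 + 32) + 18 = -11*30 + 18 = -330 + 18 = -312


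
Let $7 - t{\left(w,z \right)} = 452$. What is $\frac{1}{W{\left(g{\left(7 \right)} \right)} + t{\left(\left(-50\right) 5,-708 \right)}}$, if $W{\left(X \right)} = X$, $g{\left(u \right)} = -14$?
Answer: $- \frac{1}{459} \approx -0.0021787$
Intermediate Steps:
$t{\left(w,z \right)} = -445$ ($t{\left(w,z \right)} = 7 - 452 = -445$)
$\frac{1}{W{\left(g{\left(7 \right)} \right)} + t{\left(\left(-50\right) 5,-708 \right)}} = \frac{1}{-14 - 445} = \frac{1}{-459} = - \frac{1}{459}$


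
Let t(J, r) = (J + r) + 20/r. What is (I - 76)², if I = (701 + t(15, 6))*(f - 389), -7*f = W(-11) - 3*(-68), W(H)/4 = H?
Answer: 4375075022224/49 ≈ 8.9287e+10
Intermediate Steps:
W(H) = 4*H
t(J, r) = J + r + 20/r
f = -160/7 (f = -(4*(-11) - 3*(-68))/7 = -(-44 - 1*(-204))/7 = -(-44 + 204)/7 = -⅐*160 = -160/7 ≈ -22.857)
I = -2091136/7 (I = (701 + (15 + 6 + 20/6))*(-160/7 - 389) = (701 + (15 + 6 + 20*(⅙)))*(-2883/7) = (701 + (15 + 6 + 10/3))*(-2883/7) = (701 + 73/3)*(-2883/7) = (2176/3)*(-2883/7) = -2091136/7 ≈ -2.9873e+5)
(I - 76)² = (-2091136/7 - 76)² = (-2091668/7)² = 4375075022224/49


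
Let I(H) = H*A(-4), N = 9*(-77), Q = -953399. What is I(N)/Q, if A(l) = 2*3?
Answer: 4158/953399 ≈ 0.0043612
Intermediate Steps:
N = -693
A(l) = 6
I(H) = 6*H (I(H) = H*6 = 6*H)
I(N)/Q = (6*(-693))/(-953399) = -4158*(-1/953399) = 4158/953399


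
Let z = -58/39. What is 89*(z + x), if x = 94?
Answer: 321112/39 ≈ 8233.6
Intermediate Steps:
z = -58/39 (z = -58*1/39 = -58/39 ≈ -1.4872)
89*(z + x) = 89*(-58/39 + 94) = 89*(3608/39) = 321112/39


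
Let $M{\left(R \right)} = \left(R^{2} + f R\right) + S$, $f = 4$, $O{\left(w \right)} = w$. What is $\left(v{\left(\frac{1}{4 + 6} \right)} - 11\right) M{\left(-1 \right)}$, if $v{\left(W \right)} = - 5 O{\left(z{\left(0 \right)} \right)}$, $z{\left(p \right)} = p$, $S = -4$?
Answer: $77$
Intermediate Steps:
$v{\left(W \right)} = 0$ ($v{\left(W \right)} = \left(-5\right) 0 = 0$)
$M{\left(R \right)} = -4 + R^{2} + 4 R$ ($M{\left(R \right)} = \left(R^{2} + 4 R\right) - 4 = -4 + R^{2} + 4 R$)
$\left(v{\left(\frac{1}{4 + 6} \right)} - 11\right) M{\left(-1 \right)} = \left(0 - 11\right) \left(-4 + \left(-1\right)^{2} + 4 \left(-1\right)\right) = - 11 \left(-4 + 1 - 4\right) = \left(-11\right) \left(-7\right) = 77$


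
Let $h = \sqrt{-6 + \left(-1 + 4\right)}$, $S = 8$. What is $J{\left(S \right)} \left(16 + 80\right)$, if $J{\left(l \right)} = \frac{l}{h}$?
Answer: $- 256 i \sqrt{3} \approx - 443.4 i$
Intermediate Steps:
$h = i \sqrt{3}$ ($h = \sqrt{-6 + 3} = \sqrt{-3} = i \sqrt{3} \approx 1.732 i$)
$J{\left(l \right)} = - \frac{i l \sqrt{3}}{3}$ ($J{\left(l \right)} = \frac{l}{i \sqrt{3}} = l \left(- \frac{i \sqrt{3}}{3}\right) = - \frac{i l \sqrt{3}}{3}$)
$J{\left(S \right)} \left(16 + 80\right) = \left(- \frac{1}{3}\right) i 8 \sqrt{3} \left(16 + 80\right) = - \frac{8 i \sqrt{3}}{3} \cdot 96 = - 256 i \sqrt{3}$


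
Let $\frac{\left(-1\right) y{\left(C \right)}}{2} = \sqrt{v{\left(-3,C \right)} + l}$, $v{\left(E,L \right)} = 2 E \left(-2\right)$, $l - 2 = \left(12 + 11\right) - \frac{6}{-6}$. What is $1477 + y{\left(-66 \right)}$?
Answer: $1477 - 2 \sqrt{38} \approx 1464.7$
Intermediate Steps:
$l = 26$ ($l = 2 + \left(\left(12 + 11\right) - \frac{6}{-6}\right) = 2 + \left(23 - -1\right) = 2 + \left(23 + 1\right) = 2 + 24 = 26$)
$v{\left(E,L \right)} = - 4 E$
$y{\left(C \right)} = - 2 \sqrt{38}$ ($y{\left(C \right)} = - 2 \sqrt{\left(-4\right) \left(-3\right) + 26} = - 2 \sqrt{12 + 26} = - 2 \sqrt{38}$)
$1477 + y{\left(-66 \right)} = 1477 - 2 \sqrt{38}$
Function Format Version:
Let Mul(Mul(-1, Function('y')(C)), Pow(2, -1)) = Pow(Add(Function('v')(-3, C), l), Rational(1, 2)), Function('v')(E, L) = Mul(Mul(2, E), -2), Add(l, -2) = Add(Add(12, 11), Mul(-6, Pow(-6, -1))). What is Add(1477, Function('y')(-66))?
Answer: Add(1477, Mul(-2, Pow(38, Rational(1, 2)))) ≈ 1464.7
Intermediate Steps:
l = 26 (l = Add(2, Add(Add(12, 11), Mul(-6, Pow(-6, -1)))) = Add(2, Add(23, Mul(-6, Rational(-1, 6)))) = Add(2, Add(23, 1)) = Add(2, 24) = 26)
Function('v')(E, L) = Mul(-4, E)
Function('y')(C) = Mul(-2, Pow(38, Rational(1, 2))) (Function('y')(C) = Mul(-2, Pow(Add(Mul(-4, -3), 26), Rational(1, 2))) = Mul(-2, Pow(Add(12, 26), Rational(1, 2))) = Mul(-2, Pow(38, Rational(1, 2))))
Add(1477, Function('y')(-66)) = Add(1477, Mul(-2, Pow(38, Rational(1, 2))))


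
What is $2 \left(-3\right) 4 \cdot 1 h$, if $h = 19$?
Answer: $-456$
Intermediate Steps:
$2 \left(-3\right) 4 \cdot 1 h = 2 \left(-3\right) 4 \cdot 1 \cdot 19 = \left(-6\right) 4 \cdot 1 \cdot 19 = \left(-24\right) 1 \cdot 19 = \left(-24\right) 19 = -456$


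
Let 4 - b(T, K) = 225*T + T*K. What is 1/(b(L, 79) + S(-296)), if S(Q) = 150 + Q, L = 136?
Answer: -1/41486 ≈ -2.4105e-5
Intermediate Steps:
b(T, K) = 4 - 225*T - K*T (b(T, K) = 4 - (225*T + T*K) = 4 - (225*T + K*T) = 4 + (-225*T - K*T) = 4 - 225*T - K*T)
1/(b(L, 79) + S(-296)) = 1/((4 - 225*136 - 1*79*136) + (150 - 296)) = 1/((4 - 30600 - 10744) - 146) = 1/(-41340 - 146) = 1/(-41486) = -1/41486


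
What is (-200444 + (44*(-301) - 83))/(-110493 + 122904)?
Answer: -71257/4137 ≈ -17.224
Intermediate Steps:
(-200444 + (44*(-301) - 83))/(-110493 + 122904) = (-200444 + (-13244 - 83))/12411 = (-200444 - 13327)*(1/12411) = -213771*1/12411 = -71257/4137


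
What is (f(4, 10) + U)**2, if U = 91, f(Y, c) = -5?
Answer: 7396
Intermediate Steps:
(f(4, 10) + U)**2 = (-5 + 91)**2 = 86**2 = 7396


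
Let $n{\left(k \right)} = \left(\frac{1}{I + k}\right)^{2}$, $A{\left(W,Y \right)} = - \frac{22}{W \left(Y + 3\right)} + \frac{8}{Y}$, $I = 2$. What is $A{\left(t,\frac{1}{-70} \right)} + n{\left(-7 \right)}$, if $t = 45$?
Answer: $- \frac{2394529}{4275} \approx -560.12$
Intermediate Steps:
$A{\left(W,Y \right)} = \frac{8}{Y} - \frac{22}{W \left(3 + Y\right)}$ ($A{\left(W,Y \right)} = - \frac{22}{W \left(3 + Y\right)} + \frac{8}{Y} = \frac{8}{Y} - \frac{22}{W \left(3 + Y\right)}$)
$n{\left(k \right)} = \frac{1}{\left(2 + k\right)^{2}}$ ($n{\left(k \right)} = \left(\frac{1}{2 + k}\right)^{2} = \frac{1}{\left(2 + k\right)^{2}}$)
$A{\left(t,\frac{1}{-70} \right)} + n{\left(-7 \right)} = \frac{2 \left(- \frac{11}{-70} + 12 \cdot 45 + 4 \cdot 45 \frac{1}{-70}\right)}{45 \frac{1}{-70} \left(3 + \frac{1}{-70}\right)} + \frac{1}{\left(2 - 7\right)^{2}} = 2 \cdot \frac{1}{45} \frac{1}{- \frac{1}{70}} \frac{1}{3 - \frac{1}{70}} \left(\left(-11\right) \left(- \frac{1}{70}\right) + 540 + 4 \cdot 45 \left(- \frac{1}{70}\right)\right) + \frac{1}{25} = 2 \cdot \frac{1}{45} \left(-70\right) \frac{1}{\frac{209}{70}} \left(\frac{11}{70} + 540 - \frac{18}{7}\right) + \frac{1}{25} = 2 \cdot \frac{1}{45} \left(-70\right) \frac{70}{209} \cdot \frac{37631}{70} + \frac{1}{25} = - \frac{95788}{171} + \frac{1}{25} = - \frac{2394529}{4275}$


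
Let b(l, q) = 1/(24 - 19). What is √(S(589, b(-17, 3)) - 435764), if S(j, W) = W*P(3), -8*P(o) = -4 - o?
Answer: I*√174305530/20 ≈ 660.12*I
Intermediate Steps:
b(l, q) = ⅕ (b(l, q) = 1/5 = ⅕)
P(o) = ½ + o/8 (P(o) = -(-4 - o)/8 = ½ + o/8)
S(j, W) = 7*W/8 (S(j, W) = W*(½ + (⅛)*3) = W*(½ + 3/8) = W*(7/8) = 7*W/8)
√(S(589, b(-17, 3)) - 435764) = √((7/8)*(⅕) - 435764) = √(7/40 - 435764) = √(-17430553/40) = I*√174305530/20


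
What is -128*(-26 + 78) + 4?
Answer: -6652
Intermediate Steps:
-128*(-26 + 78) + 4 = -128*52 + 4 = -6656 + 4 = -6652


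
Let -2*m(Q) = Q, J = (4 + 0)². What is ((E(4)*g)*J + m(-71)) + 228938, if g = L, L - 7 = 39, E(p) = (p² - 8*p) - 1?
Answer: 432923/2 ≈ 2.1646e+5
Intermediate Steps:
E(p) = -1 + p² - 8*p
J = 16 (J = 4² = 16)
m(Q) = -Q/2
L = 46 (L = 7 + 39 = 46)
g = 46
((E(4)*g)*J + m(-71)) + 228938 = (((-1 + 4² - 8*4)*46)*16 - ½*(-71)) + 228938 = (((-1 + 16 - 32)*46)*16 + 71/2) + 228938 = (-17*46*16 + 71/2) + 228938 = (-782*16 + 71/2) + 228938 = (-12512 + 71/2) + 228938 = -24953/2 + 228938 = 432923/2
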